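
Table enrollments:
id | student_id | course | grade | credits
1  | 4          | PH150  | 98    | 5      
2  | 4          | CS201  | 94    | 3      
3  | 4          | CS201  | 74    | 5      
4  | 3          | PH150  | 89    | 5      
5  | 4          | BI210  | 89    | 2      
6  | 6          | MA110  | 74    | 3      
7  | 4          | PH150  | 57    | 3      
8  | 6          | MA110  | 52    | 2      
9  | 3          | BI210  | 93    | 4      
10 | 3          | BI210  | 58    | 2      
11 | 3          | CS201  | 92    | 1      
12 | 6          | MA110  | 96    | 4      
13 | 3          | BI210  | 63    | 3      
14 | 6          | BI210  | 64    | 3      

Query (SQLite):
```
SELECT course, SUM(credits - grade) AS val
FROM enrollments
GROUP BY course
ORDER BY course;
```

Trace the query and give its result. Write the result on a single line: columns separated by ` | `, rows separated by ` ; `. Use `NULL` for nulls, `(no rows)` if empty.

BI210 | -353 ; CS201 | -251 ; MA110 | -213 ; PH150 | -231

For each row compute credits - grade.
Group by course; take SUM of the expression per group.
  BI210: ids {5, 9, 10, 13, 14} → SUM(credits - grade)=-353
  CS201: ids {2, 3, 11} → SUM(credits - grade)=-251
  MA110: ids {6, 8, 12} → SUM(credits - grade)=-213
  PH150: ids {1, 4, 7} → SUM(credits - grade)=-231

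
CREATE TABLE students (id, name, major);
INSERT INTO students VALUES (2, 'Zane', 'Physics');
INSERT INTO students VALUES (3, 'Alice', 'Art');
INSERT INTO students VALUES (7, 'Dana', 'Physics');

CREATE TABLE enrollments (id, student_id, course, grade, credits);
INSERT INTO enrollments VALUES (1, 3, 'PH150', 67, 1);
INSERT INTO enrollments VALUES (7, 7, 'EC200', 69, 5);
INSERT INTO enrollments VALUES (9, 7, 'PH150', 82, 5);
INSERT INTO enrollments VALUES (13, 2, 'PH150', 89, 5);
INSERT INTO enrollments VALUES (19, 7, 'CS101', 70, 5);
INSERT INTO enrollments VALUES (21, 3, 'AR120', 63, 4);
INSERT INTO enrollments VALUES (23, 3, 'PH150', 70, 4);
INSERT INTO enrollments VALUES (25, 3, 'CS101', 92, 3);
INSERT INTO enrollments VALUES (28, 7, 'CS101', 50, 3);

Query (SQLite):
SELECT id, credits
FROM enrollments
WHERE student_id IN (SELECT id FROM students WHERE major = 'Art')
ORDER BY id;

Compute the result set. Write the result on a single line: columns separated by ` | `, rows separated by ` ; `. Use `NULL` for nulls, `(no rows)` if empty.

1 | 1 ; 21 | 4 ; 23 | 4 ; 25 | 3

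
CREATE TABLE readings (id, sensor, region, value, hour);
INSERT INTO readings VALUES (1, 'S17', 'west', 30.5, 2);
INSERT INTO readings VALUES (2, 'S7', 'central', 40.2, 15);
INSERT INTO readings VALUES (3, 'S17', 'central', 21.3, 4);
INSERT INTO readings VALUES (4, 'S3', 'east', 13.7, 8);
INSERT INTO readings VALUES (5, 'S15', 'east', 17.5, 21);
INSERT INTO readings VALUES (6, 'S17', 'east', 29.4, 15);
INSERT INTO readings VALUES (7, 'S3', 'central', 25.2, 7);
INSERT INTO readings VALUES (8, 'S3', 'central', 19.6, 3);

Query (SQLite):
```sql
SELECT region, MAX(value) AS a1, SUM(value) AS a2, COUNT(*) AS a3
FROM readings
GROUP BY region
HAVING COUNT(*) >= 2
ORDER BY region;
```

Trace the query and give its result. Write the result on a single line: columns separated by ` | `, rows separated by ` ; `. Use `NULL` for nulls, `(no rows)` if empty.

central | 40.2 | 106.3 | 4 ; east | 29.4 | 60.6 | 3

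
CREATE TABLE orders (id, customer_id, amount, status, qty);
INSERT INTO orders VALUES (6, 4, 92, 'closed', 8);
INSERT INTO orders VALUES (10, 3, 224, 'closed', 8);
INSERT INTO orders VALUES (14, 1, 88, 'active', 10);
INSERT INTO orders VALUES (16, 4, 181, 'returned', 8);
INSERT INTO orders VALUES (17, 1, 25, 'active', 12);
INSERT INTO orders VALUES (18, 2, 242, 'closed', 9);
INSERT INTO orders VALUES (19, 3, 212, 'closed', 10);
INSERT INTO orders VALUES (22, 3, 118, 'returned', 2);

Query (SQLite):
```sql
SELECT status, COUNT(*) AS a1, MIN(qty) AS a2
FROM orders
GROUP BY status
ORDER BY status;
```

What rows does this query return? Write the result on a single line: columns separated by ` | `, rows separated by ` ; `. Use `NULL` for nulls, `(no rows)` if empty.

Group orders by status.
Per group compute: COUNT(*), MIN(qty).
  active: ids {14, 17} → COUNT(*)=2, MIN(qty)=10
  closed: ids {6, 10, 18, 19} → COUNT(*)=4, MIN(qty)=8
  returned: ids {16, 22} → COUNT(*)=2, MIN(qty)=2

active | 2 | 10 ; closed | 4 | 8 ; returned | 2 | 2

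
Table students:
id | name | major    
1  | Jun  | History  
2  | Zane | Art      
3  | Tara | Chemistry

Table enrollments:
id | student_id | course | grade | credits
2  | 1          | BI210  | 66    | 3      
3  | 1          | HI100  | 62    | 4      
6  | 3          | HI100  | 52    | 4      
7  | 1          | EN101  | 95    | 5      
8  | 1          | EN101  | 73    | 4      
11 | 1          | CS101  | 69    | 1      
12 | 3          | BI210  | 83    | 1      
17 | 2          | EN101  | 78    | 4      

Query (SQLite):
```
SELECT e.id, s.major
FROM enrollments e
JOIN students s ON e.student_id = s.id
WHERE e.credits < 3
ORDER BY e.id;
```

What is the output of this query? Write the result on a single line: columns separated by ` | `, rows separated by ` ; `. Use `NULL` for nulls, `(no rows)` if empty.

11 | History ; 12 | Chemistry

Each enrollments row matches the students row where student_id = students.id.
Then keep rows with e.credits < 3.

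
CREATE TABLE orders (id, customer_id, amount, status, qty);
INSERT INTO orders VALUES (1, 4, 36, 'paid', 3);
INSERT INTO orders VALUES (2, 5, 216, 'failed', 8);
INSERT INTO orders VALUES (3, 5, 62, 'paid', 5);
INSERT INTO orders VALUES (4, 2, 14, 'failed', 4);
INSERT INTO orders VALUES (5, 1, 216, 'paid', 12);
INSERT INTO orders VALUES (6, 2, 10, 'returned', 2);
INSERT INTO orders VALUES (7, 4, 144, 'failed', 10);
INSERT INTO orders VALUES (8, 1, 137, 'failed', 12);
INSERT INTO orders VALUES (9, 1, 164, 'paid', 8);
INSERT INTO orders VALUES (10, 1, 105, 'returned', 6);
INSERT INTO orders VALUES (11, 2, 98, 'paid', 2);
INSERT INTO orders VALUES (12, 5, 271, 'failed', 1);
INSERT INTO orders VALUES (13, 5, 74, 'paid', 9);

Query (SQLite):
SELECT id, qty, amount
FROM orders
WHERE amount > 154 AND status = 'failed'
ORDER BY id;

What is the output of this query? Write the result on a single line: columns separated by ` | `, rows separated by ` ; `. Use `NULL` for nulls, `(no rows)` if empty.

2 | 8 | 216 ; 12 | 1 | 271

amount > 154: ids {2, 5, 9, 12}
status = 'failed': ids {2, 4, 7, 8, 12}
Combine with AND.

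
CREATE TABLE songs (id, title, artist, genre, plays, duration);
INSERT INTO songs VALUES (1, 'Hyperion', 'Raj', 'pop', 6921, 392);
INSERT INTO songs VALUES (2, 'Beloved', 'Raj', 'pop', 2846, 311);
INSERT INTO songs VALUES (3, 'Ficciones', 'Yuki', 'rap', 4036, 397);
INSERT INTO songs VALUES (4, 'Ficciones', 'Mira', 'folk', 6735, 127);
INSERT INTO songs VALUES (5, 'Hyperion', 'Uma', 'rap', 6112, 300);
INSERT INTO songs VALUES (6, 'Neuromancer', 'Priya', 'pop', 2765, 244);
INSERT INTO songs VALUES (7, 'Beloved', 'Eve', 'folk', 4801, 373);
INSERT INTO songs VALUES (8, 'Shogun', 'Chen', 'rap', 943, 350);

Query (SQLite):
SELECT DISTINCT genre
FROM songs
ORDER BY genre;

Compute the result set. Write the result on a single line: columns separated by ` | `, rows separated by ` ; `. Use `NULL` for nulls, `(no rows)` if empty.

Collect distinct genre values from songs.

folk ; pop ; rap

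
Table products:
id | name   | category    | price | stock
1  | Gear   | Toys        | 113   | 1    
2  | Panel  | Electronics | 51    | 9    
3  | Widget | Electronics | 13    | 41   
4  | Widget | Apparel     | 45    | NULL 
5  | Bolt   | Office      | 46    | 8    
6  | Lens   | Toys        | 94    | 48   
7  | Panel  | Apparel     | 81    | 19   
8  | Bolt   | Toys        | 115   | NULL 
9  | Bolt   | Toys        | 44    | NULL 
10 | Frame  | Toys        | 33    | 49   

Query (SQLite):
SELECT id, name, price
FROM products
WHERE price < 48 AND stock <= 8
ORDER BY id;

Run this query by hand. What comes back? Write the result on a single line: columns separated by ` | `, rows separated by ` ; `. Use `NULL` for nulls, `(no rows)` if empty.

5 | Bolt | 46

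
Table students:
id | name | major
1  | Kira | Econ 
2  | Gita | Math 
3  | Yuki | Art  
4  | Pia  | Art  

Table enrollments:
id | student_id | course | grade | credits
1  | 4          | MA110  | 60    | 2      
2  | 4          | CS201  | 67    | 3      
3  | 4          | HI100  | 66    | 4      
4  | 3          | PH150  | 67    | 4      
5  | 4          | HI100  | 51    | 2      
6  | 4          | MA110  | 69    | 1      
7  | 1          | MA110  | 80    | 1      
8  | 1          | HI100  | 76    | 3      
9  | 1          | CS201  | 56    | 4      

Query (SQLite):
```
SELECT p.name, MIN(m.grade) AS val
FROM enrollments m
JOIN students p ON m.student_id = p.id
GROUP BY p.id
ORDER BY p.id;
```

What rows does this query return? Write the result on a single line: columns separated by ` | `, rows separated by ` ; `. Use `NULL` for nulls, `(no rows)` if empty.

Join each enrollments row to its students via student_id.
Group joined rows by students.id; compute MIN(m.grade) per group.
  1: ids {7, 8, 9} → MIN(m.grade)=56
  3: ids {4} → MIN(m.grade)=67
  4: ids {1, 2, 3, 5, 6} → MIN(m.grade)=51

Kira | 56 ; Yuki | 67 ; Pia | 51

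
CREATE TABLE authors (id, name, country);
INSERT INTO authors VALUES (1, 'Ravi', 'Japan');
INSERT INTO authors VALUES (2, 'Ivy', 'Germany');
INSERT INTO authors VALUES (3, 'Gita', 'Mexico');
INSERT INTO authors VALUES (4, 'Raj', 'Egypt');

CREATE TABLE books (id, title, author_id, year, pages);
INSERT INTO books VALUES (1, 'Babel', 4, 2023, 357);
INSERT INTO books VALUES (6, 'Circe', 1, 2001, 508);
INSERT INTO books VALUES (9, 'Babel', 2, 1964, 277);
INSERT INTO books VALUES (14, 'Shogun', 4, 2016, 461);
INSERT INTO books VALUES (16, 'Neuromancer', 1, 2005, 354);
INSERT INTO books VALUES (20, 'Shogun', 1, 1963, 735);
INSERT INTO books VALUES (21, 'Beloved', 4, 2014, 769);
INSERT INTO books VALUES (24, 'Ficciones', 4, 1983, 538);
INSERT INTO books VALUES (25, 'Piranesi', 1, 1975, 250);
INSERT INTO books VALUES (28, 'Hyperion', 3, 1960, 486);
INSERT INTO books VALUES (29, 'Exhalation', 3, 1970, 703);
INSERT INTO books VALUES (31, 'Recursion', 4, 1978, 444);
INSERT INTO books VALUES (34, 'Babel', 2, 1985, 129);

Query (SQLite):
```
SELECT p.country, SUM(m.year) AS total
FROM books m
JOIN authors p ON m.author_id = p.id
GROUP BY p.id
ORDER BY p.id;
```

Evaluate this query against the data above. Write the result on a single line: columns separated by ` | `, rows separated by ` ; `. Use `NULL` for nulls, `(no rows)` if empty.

Japan | 7944 ; Germany | 3949 ; Mexico | 3930 ; Egypt | 10014

Join each books row to its authors via author_id.
Group joined rows by authors.id; compute SUM(m.year) per group.
  1: ids {6, 16, 20, 25} → SUM(m.year)=7944
  2: ids {9, 34} → SUM(m.year)=3949
  3: ids {28, 29} → SUM(m.year)=3930
  4: ids {1, 14, 21, 24, 31} → SUM(m.year)=10014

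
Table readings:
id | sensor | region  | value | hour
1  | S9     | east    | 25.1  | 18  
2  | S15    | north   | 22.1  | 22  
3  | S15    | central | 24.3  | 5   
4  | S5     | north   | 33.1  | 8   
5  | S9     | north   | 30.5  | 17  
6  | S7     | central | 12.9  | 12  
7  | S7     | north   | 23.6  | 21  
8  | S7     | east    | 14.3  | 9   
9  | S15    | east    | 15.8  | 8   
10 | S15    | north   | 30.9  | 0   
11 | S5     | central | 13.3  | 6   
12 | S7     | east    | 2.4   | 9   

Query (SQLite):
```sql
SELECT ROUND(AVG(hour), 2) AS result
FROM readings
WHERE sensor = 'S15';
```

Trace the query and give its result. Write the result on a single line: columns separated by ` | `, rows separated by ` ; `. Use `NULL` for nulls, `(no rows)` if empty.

Rows where sensor='S15' → hour values: [22, 5, 8, 0].
AVG = 35 / 4 (rounded to 2 dp).

8.75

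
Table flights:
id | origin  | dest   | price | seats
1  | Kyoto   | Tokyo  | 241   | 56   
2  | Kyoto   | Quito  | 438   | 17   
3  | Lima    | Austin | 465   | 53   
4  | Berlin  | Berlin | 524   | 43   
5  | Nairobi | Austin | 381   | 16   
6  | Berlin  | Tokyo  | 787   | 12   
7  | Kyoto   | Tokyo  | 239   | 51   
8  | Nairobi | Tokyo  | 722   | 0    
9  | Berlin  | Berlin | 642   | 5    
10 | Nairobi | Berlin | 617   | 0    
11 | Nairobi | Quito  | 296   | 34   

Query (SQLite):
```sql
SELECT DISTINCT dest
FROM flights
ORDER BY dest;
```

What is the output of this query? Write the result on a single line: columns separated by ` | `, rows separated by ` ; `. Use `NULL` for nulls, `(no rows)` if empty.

Collect distinct dest values from flights.

Austin ; Berlin ; Quito ; Tokyo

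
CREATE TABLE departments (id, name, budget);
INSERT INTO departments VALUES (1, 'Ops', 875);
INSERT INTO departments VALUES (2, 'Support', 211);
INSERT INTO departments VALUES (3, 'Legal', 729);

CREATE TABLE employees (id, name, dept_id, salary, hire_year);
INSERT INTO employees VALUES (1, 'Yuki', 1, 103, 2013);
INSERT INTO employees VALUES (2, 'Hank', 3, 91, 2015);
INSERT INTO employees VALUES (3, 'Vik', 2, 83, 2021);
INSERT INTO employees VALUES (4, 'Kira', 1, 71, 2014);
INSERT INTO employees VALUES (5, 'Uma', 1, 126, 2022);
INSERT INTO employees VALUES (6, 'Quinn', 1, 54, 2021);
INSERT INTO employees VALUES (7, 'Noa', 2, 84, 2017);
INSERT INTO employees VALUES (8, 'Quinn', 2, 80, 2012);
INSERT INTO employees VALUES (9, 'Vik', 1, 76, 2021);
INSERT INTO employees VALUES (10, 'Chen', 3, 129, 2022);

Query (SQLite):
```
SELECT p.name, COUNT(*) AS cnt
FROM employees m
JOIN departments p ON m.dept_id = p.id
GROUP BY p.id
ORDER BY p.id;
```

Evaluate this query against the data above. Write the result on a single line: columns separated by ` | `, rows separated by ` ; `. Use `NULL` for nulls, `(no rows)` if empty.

Ops | 5 ; Support | 3 ; Legal | 2

Join each employees row to its departments via dept_id.
Group joined rows by departments.id; compute COUNT(*) per group.
  1: ids {1, 4, 5, 6, 9} → COUNT(*)=5
  2: ids {3, 7, 8} → COUNT(*)=3
  3: ids {2, 10} → COUNT(*)=2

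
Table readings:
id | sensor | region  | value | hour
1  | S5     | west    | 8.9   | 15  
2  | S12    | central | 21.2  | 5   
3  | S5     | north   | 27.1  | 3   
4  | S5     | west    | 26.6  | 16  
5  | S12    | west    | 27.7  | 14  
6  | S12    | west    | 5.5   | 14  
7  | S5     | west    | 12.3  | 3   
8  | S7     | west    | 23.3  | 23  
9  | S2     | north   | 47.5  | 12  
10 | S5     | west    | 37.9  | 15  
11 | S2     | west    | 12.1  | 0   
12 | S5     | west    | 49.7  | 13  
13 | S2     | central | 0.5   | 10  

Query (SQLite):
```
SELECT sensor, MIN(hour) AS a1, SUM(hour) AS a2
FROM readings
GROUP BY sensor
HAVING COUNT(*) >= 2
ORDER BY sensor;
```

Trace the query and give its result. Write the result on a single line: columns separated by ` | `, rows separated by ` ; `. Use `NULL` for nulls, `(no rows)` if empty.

Group readings by sensor.
Per group compute: MIN(hour), SUM(hour).
HAVING: drop groups with fewer than 2 rows.
  S12: ids {2, 5, 6} → MIN(hour)=5, SUM(hour)=33
  S2: ids {9, 11, 13} → MIN(hour)=0, SUM(hour)=22
  S5: ids {1, 3, 4, 7, 10, 12} → MIN(hour)=3, SUM(hour)=65
  S7: ids {8} → MIN(hour)=23, SUM(hour)=23

S12 | 5 | 33 ; S2 | 0 | 22 ; S5 | 3 | 65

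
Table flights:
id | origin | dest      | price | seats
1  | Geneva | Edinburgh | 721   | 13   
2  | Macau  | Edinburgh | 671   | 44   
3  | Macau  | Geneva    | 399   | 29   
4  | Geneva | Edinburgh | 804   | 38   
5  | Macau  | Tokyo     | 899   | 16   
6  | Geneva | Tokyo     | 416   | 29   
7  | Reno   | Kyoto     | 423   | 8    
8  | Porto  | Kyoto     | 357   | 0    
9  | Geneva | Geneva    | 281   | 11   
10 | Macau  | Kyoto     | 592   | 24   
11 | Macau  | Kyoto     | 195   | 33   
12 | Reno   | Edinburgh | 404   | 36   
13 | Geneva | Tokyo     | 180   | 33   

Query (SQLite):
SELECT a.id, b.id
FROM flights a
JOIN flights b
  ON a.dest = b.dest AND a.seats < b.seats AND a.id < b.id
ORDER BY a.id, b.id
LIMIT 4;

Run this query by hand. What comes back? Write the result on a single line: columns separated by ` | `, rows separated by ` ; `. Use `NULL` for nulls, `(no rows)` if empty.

Pairs (a,b) with same dest, a.seats < b.seats, a.id < b.id.
dest groups: Edinburgh:{1,2,4,12} Geneva:{3,9} Kyoto:{7,8,10,11} Tokyo:{5,6,13}
Ordered by (a.id, b.id); first 4.

1 | 2 ; 1 | 4 ; 1 | 12 ; 5 | 6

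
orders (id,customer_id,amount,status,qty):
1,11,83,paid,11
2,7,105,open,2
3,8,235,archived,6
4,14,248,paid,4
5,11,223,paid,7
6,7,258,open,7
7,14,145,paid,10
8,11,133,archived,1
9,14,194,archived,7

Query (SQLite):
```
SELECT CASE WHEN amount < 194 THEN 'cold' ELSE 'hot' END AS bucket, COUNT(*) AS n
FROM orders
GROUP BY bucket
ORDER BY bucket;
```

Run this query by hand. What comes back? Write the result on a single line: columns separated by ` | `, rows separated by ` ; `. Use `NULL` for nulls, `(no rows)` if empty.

cold | 4 ; hot | 5

Bucket rows by amount < 194 → 'cold' else 'hot'; count each bucket.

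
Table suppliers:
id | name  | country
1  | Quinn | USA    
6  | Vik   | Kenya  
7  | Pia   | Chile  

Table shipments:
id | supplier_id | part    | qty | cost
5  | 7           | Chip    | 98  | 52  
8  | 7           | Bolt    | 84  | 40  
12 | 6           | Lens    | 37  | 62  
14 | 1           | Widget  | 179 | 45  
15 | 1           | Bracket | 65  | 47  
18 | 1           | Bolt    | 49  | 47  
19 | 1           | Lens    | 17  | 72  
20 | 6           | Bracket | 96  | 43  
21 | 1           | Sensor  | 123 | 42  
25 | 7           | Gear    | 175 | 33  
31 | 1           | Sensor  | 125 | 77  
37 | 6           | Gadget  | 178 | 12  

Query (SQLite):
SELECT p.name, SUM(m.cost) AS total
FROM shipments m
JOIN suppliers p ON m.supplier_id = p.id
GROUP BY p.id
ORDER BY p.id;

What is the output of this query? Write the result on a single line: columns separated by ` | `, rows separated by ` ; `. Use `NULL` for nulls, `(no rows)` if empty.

Join each shipments row to its suppliers via supplier_id.
Group joined rows by suppliers.id; compute SUM(m.cost) per group.
  1: ids {14, 15, 18, 19, 21, 31} → SUM(m.cost)=330
  6: ids {12, 20, 37} → SUM(m.cost)=117
  7: ids {5, 8, 25} → SUM(m.cost)=125

Quinn | 330 ; Vik | 117 ; Pia | 125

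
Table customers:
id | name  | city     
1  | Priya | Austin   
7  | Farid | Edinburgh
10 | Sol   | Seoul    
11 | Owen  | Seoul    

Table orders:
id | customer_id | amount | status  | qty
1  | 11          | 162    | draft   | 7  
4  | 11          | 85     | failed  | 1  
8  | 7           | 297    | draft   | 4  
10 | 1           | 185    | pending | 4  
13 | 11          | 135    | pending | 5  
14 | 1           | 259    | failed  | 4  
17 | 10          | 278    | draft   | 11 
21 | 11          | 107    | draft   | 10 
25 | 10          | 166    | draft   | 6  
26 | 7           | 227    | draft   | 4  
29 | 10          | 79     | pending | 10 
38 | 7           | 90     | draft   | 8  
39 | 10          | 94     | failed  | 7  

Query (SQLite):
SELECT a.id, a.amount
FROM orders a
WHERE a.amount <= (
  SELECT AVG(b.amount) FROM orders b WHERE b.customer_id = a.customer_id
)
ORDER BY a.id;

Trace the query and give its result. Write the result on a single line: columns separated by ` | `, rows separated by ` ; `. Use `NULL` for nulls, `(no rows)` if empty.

4 | 85 ; 10 | 185 ; 21 | 107 ; 29 | 79 ; 38 | 90 ; 39 | 94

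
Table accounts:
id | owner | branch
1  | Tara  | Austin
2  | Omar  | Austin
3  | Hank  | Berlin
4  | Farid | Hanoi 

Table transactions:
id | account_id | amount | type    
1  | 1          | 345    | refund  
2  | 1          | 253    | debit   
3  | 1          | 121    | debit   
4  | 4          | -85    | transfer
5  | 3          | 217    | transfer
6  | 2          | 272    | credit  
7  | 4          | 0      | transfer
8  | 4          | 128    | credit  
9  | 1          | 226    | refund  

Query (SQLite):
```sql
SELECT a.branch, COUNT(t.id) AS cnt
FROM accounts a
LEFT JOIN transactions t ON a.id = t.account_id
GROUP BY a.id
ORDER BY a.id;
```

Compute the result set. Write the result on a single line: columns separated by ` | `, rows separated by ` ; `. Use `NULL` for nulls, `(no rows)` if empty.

LEFT JOIN keeps every accounts row; unmatched ones get NULL for transactions columns.
Group by accounts.id and compute COUNT(t.id). COUNT(col) of an all-NULL group is 0.
  1: ids {1, 2, 3, 9} → COUNT(t.id)=4
  2: ids {6} → COUNT(t.id)=1
  3: ids {5} → COUNT(t.id)=1
  4: ids {4, 7, 8} → COUNT(t.id)=3

Austin | 4 ; Austin | 1 ; Berlin | 1 ; Hanoi | 3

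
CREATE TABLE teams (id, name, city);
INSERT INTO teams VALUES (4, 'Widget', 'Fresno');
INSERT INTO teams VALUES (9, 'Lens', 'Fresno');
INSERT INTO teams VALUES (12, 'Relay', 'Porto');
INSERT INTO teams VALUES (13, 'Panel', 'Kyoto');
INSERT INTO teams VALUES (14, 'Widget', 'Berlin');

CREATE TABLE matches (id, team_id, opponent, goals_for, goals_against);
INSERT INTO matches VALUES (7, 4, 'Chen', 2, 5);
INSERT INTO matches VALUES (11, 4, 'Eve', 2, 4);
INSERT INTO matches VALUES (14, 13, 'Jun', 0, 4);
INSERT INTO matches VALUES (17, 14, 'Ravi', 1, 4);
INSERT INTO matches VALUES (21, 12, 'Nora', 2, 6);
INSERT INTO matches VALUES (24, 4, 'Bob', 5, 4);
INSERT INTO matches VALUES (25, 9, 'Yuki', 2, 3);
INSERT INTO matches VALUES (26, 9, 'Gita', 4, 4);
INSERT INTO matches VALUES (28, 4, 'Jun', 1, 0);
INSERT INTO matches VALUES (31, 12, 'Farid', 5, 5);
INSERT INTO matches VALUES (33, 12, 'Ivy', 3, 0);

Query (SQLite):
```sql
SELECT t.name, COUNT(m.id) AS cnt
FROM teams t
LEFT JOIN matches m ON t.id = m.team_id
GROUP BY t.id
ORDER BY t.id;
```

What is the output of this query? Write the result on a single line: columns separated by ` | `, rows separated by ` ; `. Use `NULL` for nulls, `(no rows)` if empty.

Widget | 4 ; Lens | 2 ; Relay | 3 ; Panel | 1 ; Widget | 1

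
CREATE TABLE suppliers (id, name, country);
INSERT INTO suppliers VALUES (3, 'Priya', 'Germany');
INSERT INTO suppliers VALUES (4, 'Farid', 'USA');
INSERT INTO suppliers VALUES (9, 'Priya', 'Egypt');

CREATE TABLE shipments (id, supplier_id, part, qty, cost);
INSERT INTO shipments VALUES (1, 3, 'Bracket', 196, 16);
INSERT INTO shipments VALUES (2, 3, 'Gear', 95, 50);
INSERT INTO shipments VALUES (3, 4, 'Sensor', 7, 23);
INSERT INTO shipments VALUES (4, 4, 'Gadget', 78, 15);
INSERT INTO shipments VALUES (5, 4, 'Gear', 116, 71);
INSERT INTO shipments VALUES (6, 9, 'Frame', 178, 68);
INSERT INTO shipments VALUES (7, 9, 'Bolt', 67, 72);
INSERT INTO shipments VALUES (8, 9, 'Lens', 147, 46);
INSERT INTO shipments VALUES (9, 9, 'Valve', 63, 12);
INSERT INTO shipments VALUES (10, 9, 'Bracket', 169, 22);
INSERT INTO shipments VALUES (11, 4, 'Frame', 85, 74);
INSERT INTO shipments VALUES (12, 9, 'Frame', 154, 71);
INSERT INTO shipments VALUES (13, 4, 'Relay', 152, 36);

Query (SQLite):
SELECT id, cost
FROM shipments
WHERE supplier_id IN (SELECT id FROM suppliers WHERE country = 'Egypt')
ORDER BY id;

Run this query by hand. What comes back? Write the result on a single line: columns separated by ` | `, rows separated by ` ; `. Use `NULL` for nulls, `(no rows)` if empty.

6 | 68 ; 7 | 72 ; 8 | 46 ; 9 | 12 ; 10 | 22 ; 12 | 71

Inner query: suppliers.id where country = 'Egypt'.
Outer: keep shipments rows whose supplier_id is in that set.
Inner query → {9}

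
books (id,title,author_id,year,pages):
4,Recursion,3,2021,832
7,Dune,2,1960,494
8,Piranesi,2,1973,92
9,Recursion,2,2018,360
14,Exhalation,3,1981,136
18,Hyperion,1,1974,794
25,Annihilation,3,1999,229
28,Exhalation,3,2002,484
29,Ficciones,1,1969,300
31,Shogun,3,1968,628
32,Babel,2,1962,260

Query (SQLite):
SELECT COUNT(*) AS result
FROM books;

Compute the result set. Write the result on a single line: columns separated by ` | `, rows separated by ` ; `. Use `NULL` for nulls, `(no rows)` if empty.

11

All year values: [2021, 1960, 1973, 2018, 1981, 1974, 1999, 2002, 1969, 1968, 1962].
COUNT(*) counts rows → 11.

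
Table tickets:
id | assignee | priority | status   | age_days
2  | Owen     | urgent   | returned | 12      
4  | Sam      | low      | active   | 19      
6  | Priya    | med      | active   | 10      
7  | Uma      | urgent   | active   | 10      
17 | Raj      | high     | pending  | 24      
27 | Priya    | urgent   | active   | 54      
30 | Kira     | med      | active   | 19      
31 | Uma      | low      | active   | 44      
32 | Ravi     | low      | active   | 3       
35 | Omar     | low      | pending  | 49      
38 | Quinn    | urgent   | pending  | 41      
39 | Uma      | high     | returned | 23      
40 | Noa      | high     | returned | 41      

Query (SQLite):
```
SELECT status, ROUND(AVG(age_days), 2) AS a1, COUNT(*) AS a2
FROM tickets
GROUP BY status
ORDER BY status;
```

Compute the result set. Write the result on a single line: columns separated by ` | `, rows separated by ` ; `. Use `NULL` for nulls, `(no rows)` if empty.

active | 22.71 | 7 ; pending | 38 | 3 ; returned | 25.33 | 3

Group tickets by status.
Per group compute: ROUND(AVG(age_days), 2), COUNT(*).
  active: ids {4, 6, 7, 27, 30, 31, 32} → ROUND(AVG(age_days), 2)=22.71, COUNT(*)=7
  pending: ids {17, 35, 38} → ROUND(AVG(age_days), 2)=38, COUNT(*)=3
  returned: ids {2, 39, 40} → ROUND(AVG(age_days), 2)=25.33, COUNT(*)=3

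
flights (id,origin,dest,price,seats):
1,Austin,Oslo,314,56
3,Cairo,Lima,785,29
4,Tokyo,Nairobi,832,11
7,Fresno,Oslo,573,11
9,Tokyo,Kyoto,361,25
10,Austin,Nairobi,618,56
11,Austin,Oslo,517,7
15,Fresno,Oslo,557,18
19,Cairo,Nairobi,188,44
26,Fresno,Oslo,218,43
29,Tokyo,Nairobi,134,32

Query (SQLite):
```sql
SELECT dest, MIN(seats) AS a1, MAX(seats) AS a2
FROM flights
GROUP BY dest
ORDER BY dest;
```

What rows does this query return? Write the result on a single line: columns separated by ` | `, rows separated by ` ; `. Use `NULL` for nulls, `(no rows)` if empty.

Kyoto | 25 | 25 ; Lima | 29 | 29 ; Nairobi | 11 | 56 ; Oslo | 7 | 56

Group flights by dest.
Per group compute: MIN(seats), MAX(seats).
  Kyoto: ids {9} → MIN(seats)=25, MAX(seats)=25
  Lima: ids {3} → MIN(seats)=29, MAX(seats)=29
  Nairobi: ids {4, 10, 19, 29} → MIN(seats)=11, MAX(seats)=56
  Oslo: ids {1, 7, 11, 15, 26} → MIN(seats)=7, MAX(seats)=56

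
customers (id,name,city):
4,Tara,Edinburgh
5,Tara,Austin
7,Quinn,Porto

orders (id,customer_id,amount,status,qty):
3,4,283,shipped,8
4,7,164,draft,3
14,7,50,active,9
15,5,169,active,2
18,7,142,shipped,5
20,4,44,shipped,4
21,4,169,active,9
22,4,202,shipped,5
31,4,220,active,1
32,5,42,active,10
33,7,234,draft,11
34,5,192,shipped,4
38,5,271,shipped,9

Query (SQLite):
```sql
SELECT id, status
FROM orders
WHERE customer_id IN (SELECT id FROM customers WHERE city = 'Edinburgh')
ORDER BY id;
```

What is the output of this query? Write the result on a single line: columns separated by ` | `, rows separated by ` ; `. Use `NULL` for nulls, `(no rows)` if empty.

Inner query: customers.id where city = 'Edinburgh'.
Outer: keep orders rows whose customer_id is in that set.
Inner query → {4}

3 | shipped ; 20 | shipped ; 21 | active ; 22 | shipped ; 31 | active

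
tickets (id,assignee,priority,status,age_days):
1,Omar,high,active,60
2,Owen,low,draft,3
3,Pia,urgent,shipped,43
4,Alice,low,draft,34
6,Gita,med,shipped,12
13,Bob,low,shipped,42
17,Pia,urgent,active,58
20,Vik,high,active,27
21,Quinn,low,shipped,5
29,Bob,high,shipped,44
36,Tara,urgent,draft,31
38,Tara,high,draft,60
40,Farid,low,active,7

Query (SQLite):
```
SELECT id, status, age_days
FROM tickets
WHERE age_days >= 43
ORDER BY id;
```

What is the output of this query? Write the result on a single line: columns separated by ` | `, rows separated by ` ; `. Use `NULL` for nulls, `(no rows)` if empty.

age_days >= 43: ids {1, 3, 17, 29, 38}

1 | active | 60 ; 3 | shipped | 43 ; 17 | active | 58 ; 29 | shipped | 44 ; 38 | draft | 60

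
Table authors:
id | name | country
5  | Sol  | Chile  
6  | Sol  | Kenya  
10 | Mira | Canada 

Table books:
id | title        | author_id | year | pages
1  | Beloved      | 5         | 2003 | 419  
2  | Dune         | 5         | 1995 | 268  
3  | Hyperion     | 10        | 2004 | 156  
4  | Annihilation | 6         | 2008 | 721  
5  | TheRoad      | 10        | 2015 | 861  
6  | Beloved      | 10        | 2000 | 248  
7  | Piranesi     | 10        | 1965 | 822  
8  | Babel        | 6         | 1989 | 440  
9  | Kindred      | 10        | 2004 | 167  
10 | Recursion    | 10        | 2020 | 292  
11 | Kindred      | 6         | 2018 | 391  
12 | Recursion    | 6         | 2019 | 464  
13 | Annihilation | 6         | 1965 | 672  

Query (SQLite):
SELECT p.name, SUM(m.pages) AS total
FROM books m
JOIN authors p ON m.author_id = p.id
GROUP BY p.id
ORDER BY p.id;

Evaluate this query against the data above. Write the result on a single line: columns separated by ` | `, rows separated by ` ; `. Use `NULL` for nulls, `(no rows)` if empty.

Sol | 687 ; Sol | 2688 ; Mira | 2546

Join each books row to its authors via author_id.
Group joined rows by authors.id; compute SUM(m.pages) per group.
  5: ids {1, 2} → SUM(m.pages)=687
  6: ids {4, 8, 11, 12, 13} → SUM(m.pages)=2688
  10: ids {3, 5, 6, 7, 9, 10} → SUM(m.pages)=2546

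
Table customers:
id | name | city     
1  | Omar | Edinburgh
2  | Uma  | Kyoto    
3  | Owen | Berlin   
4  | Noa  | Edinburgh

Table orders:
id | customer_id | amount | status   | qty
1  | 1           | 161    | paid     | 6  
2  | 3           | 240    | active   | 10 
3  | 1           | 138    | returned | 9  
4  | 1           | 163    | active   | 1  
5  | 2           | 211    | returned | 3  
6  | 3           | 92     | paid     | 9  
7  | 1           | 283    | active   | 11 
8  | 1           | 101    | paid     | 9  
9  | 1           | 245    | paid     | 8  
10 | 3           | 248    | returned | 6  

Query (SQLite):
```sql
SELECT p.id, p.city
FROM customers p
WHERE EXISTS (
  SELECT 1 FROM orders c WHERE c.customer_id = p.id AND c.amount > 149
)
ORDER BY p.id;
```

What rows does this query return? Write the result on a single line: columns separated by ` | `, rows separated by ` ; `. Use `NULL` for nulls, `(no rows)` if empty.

For each customers row, check whether any orders with matching customer_id has amount > 149.
Keep rows where that is true.

1 | Edinburgh ; 2 | Kyoto ; 3 | Berlin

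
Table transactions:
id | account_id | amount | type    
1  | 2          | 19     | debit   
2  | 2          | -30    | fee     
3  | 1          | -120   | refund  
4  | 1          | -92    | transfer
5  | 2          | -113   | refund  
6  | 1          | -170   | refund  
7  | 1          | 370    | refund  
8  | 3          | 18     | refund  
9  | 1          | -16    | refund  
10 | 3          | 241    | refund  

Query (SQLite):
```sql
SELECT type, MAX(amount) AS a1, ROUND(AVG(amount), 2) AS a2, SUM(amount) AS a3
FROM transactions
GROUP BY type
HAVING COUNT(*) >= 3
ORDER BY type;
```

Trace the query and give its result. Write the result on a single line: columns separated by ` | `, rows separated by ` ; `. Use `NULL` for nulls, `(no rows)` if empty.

Group transactions by type.
Per group compute: MAX(amount), ROUND(AVG(amount), 2), SUM(amount).
HAVING: drop groups with fewer than 3 rows.
  debit: ids {1} → MAX(amount)=19, ROUND(AVG(amount), 2)=19, SUM(amount)=19
  fee: ids {2} → MAX(amount)=-30, ROUND(AVG(amount), 2)=-30, SUM(amount)=-30
  refund: ids {3, 5, 6, 7, 8, 9, 10} → MAX(amount)=370, ROUND(AVG(amount), 2)=30, SUM(amount)=210
  transfer: ids {4} → MAX(amount)=-92, ROUND(AVG(amount), 2)=-92, SUM(amount)=-92

refund | 370 | 30 | 210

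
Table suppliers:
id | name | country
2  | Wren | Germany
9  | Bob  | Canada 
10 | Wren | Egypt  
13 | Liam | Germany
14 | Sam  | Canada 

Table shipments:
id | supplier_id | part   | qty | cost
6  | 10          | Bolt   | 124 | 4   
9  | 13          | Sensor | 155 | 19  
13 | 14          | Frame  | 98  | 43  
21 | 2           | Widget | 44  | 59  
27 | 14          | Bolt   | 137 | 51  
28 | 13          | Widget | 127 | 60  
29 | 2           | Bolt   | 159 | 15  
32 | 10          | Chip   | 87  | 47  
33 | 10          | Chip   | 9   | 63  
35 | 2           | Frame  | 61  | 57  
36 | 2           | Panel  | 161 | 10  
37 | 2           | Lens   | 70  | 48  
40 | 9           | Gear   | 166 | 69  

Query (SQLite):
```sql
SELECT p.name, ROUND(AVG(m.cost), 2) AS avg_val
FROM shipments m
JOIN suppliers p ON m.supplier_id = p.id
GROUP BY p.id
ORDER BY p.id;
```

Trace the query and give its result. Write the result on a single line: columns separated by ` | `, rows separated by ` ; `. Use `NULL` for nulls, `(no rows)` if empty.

Wren | 37.8 ; Bob | 69 ; Wren | 38 ; Liam | 39.5 ; Sam | 47

Join each shipments row to its suppliers via supplier_id.
Group joined rows by suppliers.id; compute ROUND(AVG(m.cost), 2) per group.
  2: ids {21, 29, 35, 36, 37} → ROUND(AVG(m.cost), 2)=37.8
  9: ids {40} → ROUND(AVG(m.cost), 2)=69
  10: ids {6, 32, 33} → ROUND(AVG(m.cost), 2)=38
  13: ids {9, 28} → ROUND(AVG(m.cost), 2)=39.5
  14: ids {13, 27} → ROUND(AVG(m.cost), 2)=47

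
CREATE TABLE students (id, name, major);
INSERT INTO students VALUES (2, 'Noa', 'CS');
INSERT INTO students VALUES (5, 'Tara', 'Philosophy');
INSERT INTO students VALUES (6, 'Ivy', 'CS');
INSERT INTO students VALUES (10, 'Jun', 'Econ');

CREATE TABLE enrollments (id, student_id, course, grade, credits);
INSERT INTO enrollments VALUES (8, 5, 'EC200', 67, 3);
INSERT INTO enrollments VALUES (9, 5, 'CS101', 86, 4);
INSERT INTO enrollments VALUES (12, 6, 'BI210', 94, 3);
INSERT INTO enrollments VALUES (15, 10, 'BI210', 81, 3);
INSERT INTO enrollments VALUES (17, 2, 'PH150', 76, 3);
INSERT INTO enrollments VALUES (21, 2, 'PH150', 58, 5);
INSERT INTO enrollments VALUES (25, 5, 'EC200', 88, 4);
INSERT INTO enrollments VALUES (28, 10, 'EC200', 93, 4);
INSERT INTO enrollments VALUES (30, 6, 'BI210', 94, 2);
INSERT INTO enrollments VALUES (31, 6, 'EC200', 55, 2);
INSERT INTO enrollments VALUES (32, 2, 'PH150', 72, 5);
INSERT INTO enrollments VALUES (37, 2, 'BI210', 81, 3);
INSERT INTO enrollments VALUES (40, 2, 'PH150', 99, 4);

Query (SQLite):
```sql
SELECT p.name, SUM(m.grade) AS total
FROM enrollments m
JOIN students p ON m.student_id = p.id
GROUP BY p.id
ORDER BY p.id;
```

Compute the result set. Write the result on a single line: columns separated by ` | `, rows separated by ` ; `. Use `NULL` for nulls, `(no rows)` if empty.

Join each enrollments row to its students via student_id.
Group joined rows by students.id; compute SUM(m.grade) per group.
  2: ids {17, 21, 32, 37, 40} → SUM(m.grade)=386
  5: ids {8, 9, 25} → SUM(m.grade)=241
  6: ids {12, 30, 31} → SUM(m.grade)=243
  10: ids {15, 28} → SUM(m.grade)=174

Noa | 386 ; Tara | 241 ; Ivy | 243 ; Jun | 174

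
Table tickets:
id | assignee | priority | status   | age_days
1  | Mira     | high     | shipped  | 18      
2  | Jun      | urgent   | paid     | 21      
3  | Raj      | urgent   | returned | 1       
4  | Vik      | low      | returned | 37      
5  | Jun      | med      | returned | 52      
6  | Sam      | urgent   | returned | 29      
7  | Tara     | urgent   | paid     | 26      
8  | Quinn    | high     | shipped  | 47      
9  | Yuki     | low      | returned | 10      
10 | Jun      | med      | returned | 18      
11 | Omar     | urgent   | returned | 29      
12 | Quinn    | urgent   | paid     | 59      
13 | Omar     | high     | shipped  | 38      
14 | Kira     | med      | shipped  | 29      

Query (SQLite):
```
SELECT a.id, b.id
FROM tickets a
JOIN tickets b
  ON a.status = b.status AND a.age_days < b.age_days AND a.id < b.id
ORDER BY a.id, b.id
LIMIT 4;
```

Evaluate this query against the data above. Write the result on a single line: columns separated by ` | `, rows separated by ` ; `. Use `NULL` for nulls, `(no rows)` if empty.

Pairs (a,b) with same status, a.age_days < b.age_days, a.id < b.id.
status groups: paid:{2,7,12} returned:{3,4,5,6,9,10,11} shipped:{1,8,13,14}
Ordered by (a.id, b.id); first 4.

1 | 8 ; 1 | 13 ; 1 | 14 ; 2 | 7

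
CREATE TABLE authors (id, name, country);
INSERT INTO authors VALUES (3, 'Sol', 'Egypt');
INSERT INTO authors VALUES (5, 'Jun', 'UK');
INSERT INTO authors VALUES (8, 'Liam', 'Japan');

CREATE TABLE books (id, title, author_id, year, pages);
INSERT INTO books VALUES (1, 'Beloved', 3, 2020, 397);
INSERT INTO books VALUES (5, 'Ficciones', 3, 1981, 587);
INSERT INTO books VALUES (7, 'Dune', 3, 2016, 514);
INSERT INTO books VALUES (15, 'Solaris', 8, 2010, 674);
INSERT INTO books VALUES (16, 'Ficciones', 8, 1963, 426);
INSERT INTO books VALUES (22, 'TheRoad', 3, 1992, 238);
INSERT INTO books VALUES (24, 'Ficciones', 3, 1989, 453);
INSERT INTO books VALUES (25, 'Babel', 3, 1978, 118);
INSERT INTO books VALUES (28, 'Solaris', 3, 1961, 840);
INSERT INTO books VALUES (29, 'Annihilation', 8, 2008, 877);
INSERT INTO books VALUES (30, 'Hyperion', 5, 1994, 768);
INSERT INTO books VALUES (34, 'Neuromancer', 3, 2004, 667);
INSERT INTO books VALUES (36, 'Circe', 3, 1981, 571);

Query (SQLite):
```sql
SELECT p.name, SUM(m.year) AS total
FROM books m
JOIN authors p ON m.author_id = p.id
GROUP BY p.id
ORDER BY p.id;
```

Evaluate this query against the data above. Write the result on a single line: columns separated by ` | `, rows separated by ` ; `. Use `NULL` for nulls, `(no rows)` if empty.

Join each books row to its authors via author_id.
Group joined rows by authors.id; compute SUM(m.year) per group.
  3: ids {1, 5, 7, 22, 24, 25, 28, 34, 36} → SUM(m.year)=17922
  5: ids {30} → SUM(m.year)=1994
  8: ids {15, 16, 29} → SUM(m.year)=5981

Sol | 17922 ; Jun | 1994 ; Liam | 5981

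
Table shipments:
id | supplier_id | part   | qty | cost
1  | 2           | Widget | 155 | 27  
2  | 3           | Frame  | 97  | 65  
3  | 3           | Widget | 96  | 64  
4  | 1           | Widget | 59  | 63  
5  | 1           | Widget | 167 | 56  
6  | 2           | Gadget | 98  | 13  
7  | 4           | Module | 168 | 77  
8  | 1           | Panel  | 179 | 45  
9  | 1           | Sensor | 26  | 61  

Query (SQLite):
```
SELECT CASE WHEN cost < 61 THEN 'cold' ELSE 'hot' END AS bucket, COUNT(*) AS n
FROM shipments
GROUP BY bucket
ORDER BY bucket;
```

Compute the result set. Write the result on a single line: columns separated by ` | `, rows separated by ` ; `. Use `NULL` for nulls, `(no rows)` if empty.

cold | 4 ; hot | 5

Bucket rows by cost < 61 → 'cold' else 'hot'; count each bucket.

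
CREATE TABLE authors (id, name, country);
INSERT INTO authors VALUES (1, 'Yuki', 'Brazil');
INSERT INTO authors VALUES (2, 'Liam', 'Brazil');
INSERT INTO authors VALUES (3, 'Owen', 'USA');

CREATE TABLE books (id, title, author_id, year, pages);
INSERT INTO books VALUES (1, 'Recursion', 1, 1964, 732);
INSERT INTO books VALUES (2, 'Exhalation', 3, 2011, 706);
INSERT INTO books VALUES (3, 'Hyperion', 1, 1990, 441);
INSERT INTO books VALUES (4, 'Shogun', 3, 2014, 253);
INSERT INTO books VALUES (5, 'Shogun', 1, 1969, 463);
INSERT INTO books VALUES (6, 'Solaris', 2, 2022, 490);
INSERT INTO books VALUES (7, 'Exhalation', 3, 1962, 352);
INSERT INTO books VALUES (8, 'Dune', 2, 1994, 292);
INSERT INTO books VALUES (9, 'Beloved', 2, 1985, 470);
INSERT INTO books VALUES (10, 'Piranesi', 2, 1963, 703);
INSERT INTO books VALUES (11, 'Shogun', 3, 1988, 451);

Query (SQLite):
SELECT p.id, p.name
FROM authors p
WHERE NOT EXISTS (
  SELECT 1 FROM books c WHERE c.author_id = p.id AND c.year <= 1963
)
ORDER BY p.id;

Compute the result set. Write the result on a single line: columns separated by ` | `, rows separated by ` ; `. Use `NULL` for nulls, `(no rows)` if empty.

1 | Yuki

For each authors row, check whether any books with matching author_id has year <= 1963.
Keep rows where that is false.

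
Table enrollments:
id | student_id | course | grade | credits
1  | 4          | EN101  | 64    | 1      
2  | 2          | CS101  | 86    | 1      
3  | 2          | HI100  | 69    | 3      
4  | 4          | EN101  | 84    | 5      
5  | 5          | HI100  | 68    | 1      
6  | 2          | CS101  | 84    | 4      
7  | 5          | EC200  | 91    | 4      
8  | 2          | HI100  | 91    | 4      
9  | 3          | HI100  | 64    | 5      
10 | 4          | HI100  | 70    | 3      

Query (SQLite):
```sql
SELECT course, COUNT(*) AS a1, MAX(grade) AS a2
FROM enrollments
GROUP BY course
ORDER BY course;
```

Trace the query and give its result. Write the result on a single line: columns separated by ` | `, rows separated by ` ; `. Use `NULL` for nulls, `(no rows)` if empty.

CS101 | 2 | 86 ; EC200 | 1 | 91 ; EN101 | 2 | 84 ; HI100 | 5 | 91

Group enrollments by course.
Per group compute: COUNT(*), MAX(grade).
  CS101: ids {2, 6} → COUNT(*)=2, MAX(grade)=86
  EC200: ids {7} → COUNT(*)=1, MAX(grade)=91
  EN101: ids {1, 4} → COUNT(*)=2, MAX(grade)=84
  HI100: ids {3, 5, 8, 9, 10} → COUNT(*)=5, MAX(grade)=91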